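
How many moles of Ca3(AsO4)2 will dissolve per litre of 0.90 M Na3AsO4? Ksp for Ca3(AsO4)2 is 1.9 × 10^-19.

2.1 x 10^-7 M

Ca3(AsO4)2(s) <=> 3 Ca^2+(aq) + 2 AsO4^3-(aq)
Ksp = [Ca^2+]^3[AsO4^3-]^2
If s mol/L dissolves here, [Ca^2+] = 3s, [AsO4^3-] = 0.90 + 2s ≈ 0.90 (since AsO4^3- from Na3AsO4 dominates).
Ksp ≈ (3s)^3 × (0.90)^2
s = 2.1 x 10^-7 M
Check: 2s = 4.1 x 10^-7 ≪ 0.90, so the approximation is valid.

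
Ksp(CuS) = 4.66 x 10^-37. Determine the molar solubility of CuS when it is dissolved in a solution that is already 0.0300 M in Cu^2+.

CuS(s) ⇌ Cu^2+ + S^2-
Ksp = [Cu^2+][S^2-]
Let s = moles of CuS that dissolve per litre. [Cu^2+] = 0.0300 + s ≈ 0.0300, [S^2-] = s (Ksp is small, so little additional dissolves).
Ksp ≈ 0.0300 × s
s = 1.55 × 10^-35 M
Check: s = 1.6 x 10^-35 ≪ 0.0300, so the approximation is valid.

s ≈ 1.55e-35 M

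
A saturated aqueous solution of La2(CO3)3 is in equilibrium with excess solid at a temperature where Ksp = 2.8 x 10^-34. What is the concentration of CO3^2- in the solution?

[CO3^2-] ≈ 2.3 x 10^-7 M

La2(CO3)3(s) ⇌ 2 La^3+(aq) + 3 CO3^2-(aq)
Ksp = [La^3+]^2[CO3^2-]^3
Let s = molar solubility. Then [La^3+] = 2s and [CO3^2-] = 3s.
So Ksp = (2s)^2 × (3s)^3 = 108s^5
s = (2.8 x 10^-34 / 108)^(1/5) = 7.63 × 10^-8 M
[CO3^2-] = 3s = 2.3 × 10^-7 M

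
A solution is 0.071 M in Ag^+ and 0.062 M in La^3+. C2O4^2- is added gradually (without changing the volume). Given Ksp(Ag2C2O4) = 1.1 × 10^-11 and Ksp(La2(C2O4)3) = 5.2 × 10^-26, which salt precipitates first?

Ag2C2O4

Each salt begins to precipitate when Q = Ksp, i.e. when [C2O4^2-] reaches its threshold.
For Ag2C2O4: 1.1 × 10^-11 = (0.071)^2 × [C2O4^2-]  ⇒  [C2O4^2-] = 2.2 × 10^-9 M.
For La2(C2O4)3: 5.2 × 10^-26 = (0.062)^2 × [C2O4^2-]^3  ⇒  [C2O4^2-] = 2.4 × 10^-8 M.
The salt with the lower threshold [C2O4^2-] precipitates first: Ag2C2O4.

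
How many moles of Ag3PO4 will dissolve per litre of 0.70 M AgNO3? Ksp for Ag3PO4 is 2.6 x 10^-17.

s ≈ 7.6 x 10^-17 M

Ag3PO4(s) ⇌ 3 Ag^+ + PO4^3-
Ksp = [Ag^+]^3[PO4^3-]
Let s = moles of Ag3PO4 that dissolve per litre. [Ag^+] = 0.70 + 3s ≈ 0.70, [PO4^3-] = s (common-ion effect: Ag^+ is already 0.70 M).
Ksp ≈ (0.70)^3 × s
s = 7.6 × 10^-17 M
Check: 3s = 2.3 x 10^-16 ≪ 0.70, so the approximation is valid.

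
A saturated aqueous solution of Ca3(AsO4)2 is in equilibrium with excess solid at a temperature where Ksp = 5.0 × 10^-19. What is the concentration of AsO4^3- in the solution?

[AsO4^3-] ≈ 1.7 x 10^-4 M

Ca3(AsO4)2(s) <=> 3 Ca^2+(aq) + 2 AsO4^3-(aq)
Ksp = [Ca^2+]^3[AsO4^3-]^2
For each mole of Ca3(AsO4)2 that dissolves: [Ca^2+] = 3s, [AsO4^3-] = 2s.
Substituting: Ksp = (3s)^3(2s)^2 = 108s^5
s^5 = 5.0 × 10^-19 / 108, so s = 8.57 x 10^-5 M
[AsO4^3-] = 2s = 1.7 x 10^-4 M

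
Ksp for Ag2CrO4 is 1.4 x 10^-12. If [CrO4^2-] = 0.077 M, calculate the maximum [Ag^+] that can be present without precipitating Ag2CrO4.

Ag2CrO4(s) ⇌ 2 Ag^+ + CrO4^2-
Ksp = [Ag^+]^2[CrO4^2-]
Precipitation begins when Q = Ksp. With [CrO4^2-] = 0.077 M:
1.4 x 10^-12 = (0.077) × [Ag^+]^2
[Ag^+] = (1.4 x 10^-12 / 7.7 × 10^-2)^(1/2) = 4.3 × 10^-6 M

4.3e-6 M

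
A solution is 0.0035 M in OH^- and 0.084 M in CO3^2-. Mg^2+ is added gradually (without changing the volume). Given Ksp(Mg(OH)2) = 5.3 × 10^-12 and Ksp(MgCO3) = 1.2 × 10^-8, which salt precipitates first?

Each salt begins to precipitate when Q = Ksp, i.e. when [Mg^2+] reaches its threshold.
For Mg(OH)2: 5.3 × 10^-12 = (0.0035)^2 × [Mg^2+]  ⇒  [Mg^2+] = 4.3 × 10^-7 M.
For MgCO3: 1.2 × 10^-8 = 0.084 × [Mg^2+]  ⇒  [Mg^2+] = 1.4 × 10^-7 M.
The salt with the lower threshold [Mg^2+] precipitates first: MgCO3.

MgCO3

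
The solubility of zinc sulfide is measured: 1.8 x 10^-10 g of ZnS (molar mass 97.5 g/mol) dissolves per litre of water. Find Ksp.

Molar solubility s = (1.8 × 10^-10 g/L) / (97.5 g/mol) = 1.85 × 10^-12 M.
ZnS(s) <=> Zn^2+(aq) + S^2-(aq)
With molar solubility s: [Zn^2+] = s, [S^2-] = s.
Ksp = [Zn^2+][S^2-]
Ksp = s × s = s^2
Ksp = (1.85 x 10^-12)^2 = 3.4 x 10^-24

Ksp = 3.4e-24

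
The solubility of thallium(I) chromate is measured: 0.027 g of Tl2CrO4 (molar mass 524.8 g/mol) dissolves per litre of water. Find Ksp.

Molar solubility s = (2.7 × 10^-2 g/L) / (524.8 g/mol) = 5.14 × 10^-5 M.
Tl2CrO4(s) ⇌ 2 Tl^+ + CrO4^2-
If s mol/L of Tl2CrO4 dissolves, [Tl^+] = 2s and [CrO4^2-] = s.
Ksp = [Tl^+]^2[CrO4^2-]
Ksp = (2s)^2s = 4s^3
With s = 5.14 × 10^-5: Ksp = 5.4 × 10^-13

Ksp = 5.4 × 10^-13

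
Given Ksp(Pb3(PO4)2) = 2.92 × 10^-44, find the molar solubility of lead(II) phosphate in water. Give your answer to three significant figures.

s = 7.70 x 10^-10 M

Pb3(PO4)2(s) <=> 3 Pb^2+(aq) + 2 PO4^3-(aq)
Ksp = [Pb^2+]^3[PO4^3-]^2
Let s = molar solubility. Then [Pb^2+] = 3s and [PO4^3-] = 2s.
Ksp = (3s)^3(2s)^2 = 108s^5
Solving, s = (2.92 × 10^-44/108)^(1/5) = 7.70 × 10^-10 M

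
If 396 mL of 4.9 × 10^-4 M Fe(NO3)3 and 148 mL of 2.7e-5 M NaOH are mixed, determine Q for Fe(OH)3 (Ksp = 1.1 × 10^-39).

1.4 × 10^-19

Total volume = 396 + 148 = 544 mL.
[Fe^3+] = 4.9 x 10^-4 × (396/544) = 3.57 × 10^-4 M
[OH^-] = 2.7 × 10^-5 × (148/544) = 7.35 × 10^-6 M
Fe(OH)3(s) ⇌ Fe^3+(aq) + 3 OH^-(aq), so Q = [Fe^3+][OH^-]^3
Q = (3.57 x 10^-4)(7.35 x 10^-6)^3 = 1.4 × 10^-19
Q > Ksp, so Fe(OH)3 will precipitate.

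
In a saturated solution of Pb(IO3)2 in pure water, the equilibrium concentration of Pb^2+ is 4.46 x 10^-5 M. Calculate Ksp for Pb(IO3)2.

3.55e-13

Pb(IO3)2(s) <=> Pb^2+(aq) + 2 IO3^-(aq)
Stoichiometry gives [IO3^-] = (2/1)[Pb^2+] = 8.920 × 10^-5 M.
Ksp = [Pb^2+][IO3^-]^2
Ksp = 4.46 × 10^-5 × (8.920 x 10^-5)^2 = 3.55 × 10^-13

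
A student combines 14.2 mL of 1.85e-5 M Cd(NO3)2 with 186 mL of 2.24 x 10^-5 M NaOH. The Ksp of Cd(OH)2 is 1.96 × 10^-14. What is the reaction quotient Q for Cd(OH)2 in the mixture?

5.68 x 10^-16

Total volume = 14.2 + 186 = 200.2 mL.
[Cd^2+] = 1.85 x 10^-5 × (14.2/200.2) = 1.312 × 10^-6 M
[OH^-] = 2.24 x 10^-5 × (186/200.2) = 2.081 × 10^-5 M
Cd(OH)2(s) <=> Cd^2+(aq) + 2 OH^-(aq), so Q = [Cd^2+][OH^-]^2
Q = (1.312 x 10^-6)(2.081 × 10^-5)^2 = 5.68 x 10^-16
Q < Ksp, so no precipitate of Cd(OH)2 forms.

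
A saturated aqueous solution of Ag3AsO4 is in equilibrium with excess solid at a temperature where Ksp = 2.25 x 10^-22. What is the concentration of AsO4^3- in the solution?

Ag3AsO4(s) ⇌ 3 Ag^+ + AsO4^3-
Ksp = [Ag^+]^3[AsO4^3-]
Let s = molar solubility. Then [Ag^+] = 3s and [AsO4^3-] = s.
Ksp = (3s)^3s = 27s^4
s = (2.25 x 10^-22 / 27)^(1/4) = 1.699 x 10^-6 M
[AsO4^3-] = s = 1.70 x 10^-6 M

[AsO4^3-] = 1.70 × 10^-6 M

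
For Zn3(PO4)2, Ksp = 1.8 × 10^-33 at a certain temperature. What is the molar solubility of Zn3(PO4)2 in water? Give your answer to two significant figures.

Zn3(PO4)2(s) <=> 3 Zn^2+(aq) + 2 PO4^3-(aq)
Ksp = [Zn^2+]^3[PO4^3-]^2
With molar solubility s: [Zn^2+] = 3s, [PO4^3-] = 2s.
Ksp = (3s)^3(2s)^2 = 108s^5
s = (1.8 × 10^-33 / 108)^(1/5) = 1.1 x 10^-7 M

1.1 x 10^-7 M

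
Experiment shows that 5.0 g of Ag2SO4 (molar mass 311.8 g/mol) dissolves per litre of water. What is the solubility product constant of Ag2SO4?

Ksp ≈ 1.6 × 10^-5

Molar solubility s = (5.0 g/L) / (311.8 g/mol) = 1.60 × 10^-2 M.
Ag2SO4(s) <=> 2 Ag^+(aq) + SO4^2-(aq)
For each mole of Ag2SO4 that dissolves: [Ag^+] = 2s, [SO4^2-] = s.
Ksp = [Ag^+]^2[SO4^2-]
So Ksp = (2s)^2 × s = 4s^3
With s = 1.60 × 10^-2: Ksp = 1.6 × 10^-5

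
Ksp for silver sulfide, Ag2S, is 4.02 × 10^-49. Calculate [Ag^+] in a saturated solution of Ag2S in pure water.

Ag2S(s) <=> 2 Ag^+(aq) + S^2-(aq)
Ksp = [Ag^+]^2[S^2-]
Let s = molar solubility. Then [Ag^+] = 2s and [S^2-] = s.
So Ksp = (2s)^2 × s = 4s^3
s^3 = 4.02 × 10^-49 / 4, so s = 4.649 x 10^-17 M
[Ag^+] = 2s = 9.30 × 10^-17 M

[Ag^+] ≈ 9.30 × 10^-17 M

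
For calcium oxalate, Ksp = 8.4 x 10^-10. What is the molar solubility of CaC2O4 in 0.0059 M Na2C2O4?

CaC2O4(s) ⇌ Ca^2+ + C2O4^2-
Ksp = [Ca^2+][C2O4^2-]
Let s = moles of CaC2O4 that dissolve per litre. [Ca^2+] = s, [C2O4^2-] = 0.0059 + s ≈ 0.0059 (common-ion effect: C2O4^2- is already 0.0059 M).
Ksp ≈ s × 0.0059
s = 1.4 x 10^-7 M
Check: s = 1.4 × 10^-7 ≪ 0.0059, so the approximation is valid.

s = 1.4 × 10^-7 M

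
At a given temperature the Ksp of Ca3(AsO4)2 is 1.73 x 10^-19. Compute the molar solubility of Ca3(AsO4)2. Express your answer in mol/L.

6.93 × 10^-5 M

Ca3(AsO4)2(s) <=> 3 Ca^2+(aq) + 2 AsO4^3-(aq)
Ksp = [Ca^2+]^3[AsO4^3-]^2
If s mol/L of Ca3(AsO4)2 dissolves, [Ca^2+] = 3s and [AsO4^3-] = 2s.
So Ksp = (3s)^3 × (2s)^2 = 108s^5
s = (1.73 x 10^-19 / 108)^(1/5) = 6.93 x 10^-5 M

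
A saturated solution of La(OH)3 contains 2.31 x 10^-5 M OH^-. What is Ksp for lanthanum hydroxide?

La(OH)3(s) <=> La^3+ + 3 OH^-
Stoichiometry gives [La^3+] = (1/3)[OH^-] = 7.700 × 10^-6 M.
Ksp = [La^3+][OH^-]^3
Ksp = 7.700 x 10^-6 × (2.31 x 10^-5)^3 = 9.49 × 10^-20

Ksp ≈ 9.49 × 10^-20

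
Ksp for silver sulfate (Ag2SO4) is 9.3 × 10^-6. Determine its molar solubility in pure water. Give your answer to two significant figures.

Ag2SO4(s) <=> 2 Ag^+ + SO4^2-
Ksp = [Ag^+]^2[SO4^2-]
For each mole of Ag2SO4 that dissolves: [Ag^+] = 2s, [SO4^2-] = s.
So Ksp = (2s)^2 × s = 4s^3
s = (9.3 × 10^-6 / 4)^(1/3) = 1.3 × 10^-2 M

s = 0.013 M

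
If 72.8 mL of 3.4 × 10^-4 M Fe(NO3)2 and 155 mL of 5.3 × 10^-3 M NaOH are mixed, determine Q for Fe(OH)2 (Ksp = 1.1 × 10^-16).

Total volume = 72.8 + 155 = 227.8 mL.
[Fe^2+] = 3.4 × 10^-4 × (72.8/227.8) = 1.09 × 10^-4 M
[OH^-] = 5.3 × 10^-3 × (155/227.8) = 3.61 × 10^-3 M
Fe(OH)2(s) <=> Fe^2+(aq) + 2 OH^-(aq), so Q = [Fe^2+][OH^-]^2
Q = (1.09 x 10^-4)(3.61 × 10^-3)^2 = 1.4 × 10^-9
Q > Ksp, so Fe(OH)2 will precipitate.

1.4 x 10^-9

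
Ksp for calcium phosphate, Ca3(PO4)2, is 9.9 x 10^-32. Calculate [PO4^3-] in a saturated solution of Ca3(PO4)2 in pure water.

[PO4^3-] = 4.9e-7 M

Ca3(PO4)2(s) ⇌ 3 Ca^2+ + 2 PO4^3-
Ksp = [Ca^2+]^3[PO4^3-]^2
With molar solubility s: [Ca^2+] = 3s, [PO4^3-] = 2s.
Ksp = (3s)^3(2s)^2 = 108s^5
Solving, s = (9.9 x 10^-32/108)^(1/5) = 2.47 × 10^-7 M
[PO4^3-] = 2s = 4.9 x 10^-7 M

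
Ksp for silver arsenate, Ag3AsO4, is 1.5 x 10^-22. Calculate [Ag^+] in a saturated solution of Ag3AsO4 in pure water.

[Ag^+] ≈ 4.6 × 10^-6 M

Ag3AsO4(s) ⇌ 3 Ag^+(aq) + AsO4^3-(aq)
Ksp = [Ag^+]^3[AsO4^3-]
If s mol/L of Ag3AsO4 dissolves, [Ag^+] = 3s and [AsO4^3-] = s.
Ksp = (3s)^3s = 27s^4
s = (1.5 x 10^-22 / 27)^(1/4) = 1.54 x 10^-6 M
[Ag^+] = 3s = 4.6 × 10^-6 M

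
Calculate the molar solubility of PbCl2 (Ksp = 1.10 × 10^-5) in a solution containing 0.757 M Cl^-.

PbCl2(s) ⇌ Pb^2+ + 2 Cl^-
Ksp = [Pb^2+][Cl^-]^2
Let s be the molar solubility in this solution. [Pb^2+] = s, [Cl^-] = 0.757 + 2s ≈ 0.757 (common-ion effect: Cl^- is already 0.757 M).
Ksp ≈ s × (0.757)^2
s = 1.92 x 10^-5 M
Check: 2s = 3.8 × 10^-5 ≪ 0.757, so the approximation is valid.

s ≈ 1.92e-5 M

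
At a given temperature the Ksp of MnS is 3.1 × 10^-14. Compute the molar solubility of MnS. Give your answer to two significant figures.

s ≈ 1.8 × 10^-7 M

MnS(s) <=> Mn^2+(aq) + S^2-(aq)
Ksp = [Mn^2+][S^2-]
If s mol/L of MnS dissolves, [Mn^2+] = s and [S^2-] = s.
Ksp = (s)(s) = s^2
s = (3.1 × 10^-14)^(1/2) = 1.8 x 10^-7 M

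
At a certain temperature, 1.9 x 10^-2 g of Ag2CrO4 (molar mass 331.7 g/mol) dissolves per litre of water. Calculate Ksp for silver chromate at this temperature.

Ksp ≈ 7.5 × 10^-13

Molar solubility s = (1.9 x 10^-2 g/L) / (331.7 g/mol) = 5.73 × 10^-5 M.
Ag2CrO4(s) ⇌ 2 Ag^+(aq) + CrO4^2-(aq)
For each mole of Ag2CrO4 that dissolves: [Ag^+] = 2s, [CrO4^2-] = s.
Ksp = [Ag^+]^2[CrO4^2-]
So Ksp = (2s)^2 × s = 4s^3
With s = 5.73 x 10^-5: Ksp = 7.5 x 10^-13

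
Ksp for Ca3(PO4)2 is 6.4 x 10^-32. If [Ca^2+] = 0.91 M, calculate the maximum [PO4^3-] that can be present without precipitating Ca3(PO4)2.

2.9e-16 M

Ca3(PO4)2(s) ⇌ 3 Ca^2+ + 2 PO4^3-
Ksp = [Ca^2+]^3[PO4^3-]^2
Precipitation begins when Q = Ksp. With [Ca^2+] = 0.91 M:
6.4 x 10^-32 = (0.91)^3 × [PO4^3-]^2
[PO4^3-] = (6.4 x 10^-32 / 7.54 x 10^-1)^(1/2) = 2.9 × 10^-16 M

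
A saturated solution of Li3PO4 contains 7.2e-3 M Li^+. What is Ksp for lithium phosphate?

Li3PO4(s) ⇌ 3 Li^+ + PO4^3-
Stoichiometry gives [PO4^3-] = (1/3)[Li^+] = 2.40 × 10^-3 M.
Ksp = [Li^+]^3[PO4^3-]
Ksp = (7.2 × 10^-3)^3 × 2.40 × 10^-3 = 9.0 × 10^-10

9.0e-10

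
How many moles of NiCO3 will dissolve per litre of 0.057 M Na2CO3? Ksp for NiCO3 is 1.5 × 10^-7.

NiCO3(s) ⇌ Ni^2+(aq) + CO3^2-(aq)
Ksp = [Ni^2+][CO3^2-]
Let s = moles of NiCO3 that dissolve per litre. [Ni^2+] = s, [CO3^2-] = 0.057 + s ≈ 0.057 (common-ion effect: CO3^2- is already 0.057 M).
Ksp ≈ s × 0.057
s = 2.6 x 10^-6 M
Check: s = 2.6 x 10^-6 ≪ 0.057, so the approximation is valid.

s ≈ 2.6 x 10^-6 M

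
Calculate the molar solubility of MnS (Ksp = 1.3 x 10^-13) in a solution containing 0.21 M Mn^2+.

MnS(s) ⇌ Mn^2+(aq) + S^2-(aq)
Ksp = [Mn^2+][S^2-]
Let s be the molar solubility in this solution. [Mn^2+] = 0.21 + s ≈ 0.21, [S^2-] = s (since the Mn^2+ already present dominates).
Ksp ≈ 0.21 × s
s = 6.2 × 10^-13 M
Check: s = 6.2 x 10^-13 ≪ 0.21, so the approximation is valid.

6.2 x 10^-13 M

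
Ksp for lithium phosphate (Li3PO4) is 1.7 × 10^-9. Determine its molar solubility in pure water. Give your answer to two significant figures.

s = 2.8e-3 M

Li3PO4(s) ⇌ 3 Li^+ + PO4^3-
Ksp = [Li^+]^3[PO4^3-]
Let s = molar solubility. Then [Li^+] = 3s and [PO4^3-] = s.
So Ksp = (3s)^3 × s = 27s^4
s = (1.7 × 10^-9 / 27)^(1/4) = 2.8 × 10^-3 M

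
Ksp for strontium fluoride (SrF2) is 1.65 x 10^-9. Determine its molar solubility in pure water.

s ≈ 7.44e-4 M

SrF2(s) <=> Sr^2+ + 2 F^-
Ksp = [Sr^2+][F^-]^2
Let s = molar solubility. Then [Sr^2+] = s and [F^-] = 2s.
Substituting: Ksp = s(2s)^2 = 4s^3
s^3 = 1.65 x 10^-9 / 4, so s = 7.44 × 10^-4 M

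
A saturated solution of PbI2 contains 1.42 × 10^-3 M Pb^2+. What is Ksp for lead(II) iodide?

Ksp ≈ 1.15 x 10^-8

PbI2(s) ⇌ Pb^2+(aq) + 2 I^-(aq)
Stoichiometry gives [I^-] = (2/1)[Pb^2+] = 2.840 × 10^-3 M.
Ksp = [Pb^2+][I^-]^2
Ksp = 1.42 × 10^-3 × (2.840 × 10^-3)^2 = 1.15 × 10^-8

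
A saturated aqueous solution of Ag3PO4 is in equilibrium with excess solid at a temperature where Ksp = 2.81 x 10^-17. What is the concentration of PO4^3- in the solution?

Ag3PO4(s) <=> 3 Ag^+(aq) + PO4^3-(aq)
Ksp = [Ag^+]^3[PO4^3-]
For each mole of Ag3PO4 that dissolves: [Ag^+] = 3s, [PO4^3-] = s.
Ksp = (3s)^3s = 27s^4
s^4 = 2.81 x 10^-17 / 27, so s = 3.194 x 10^-5 M
[PO4^3-] = s = 3.19 x 10^-5 M

3.19 x 10^-5 M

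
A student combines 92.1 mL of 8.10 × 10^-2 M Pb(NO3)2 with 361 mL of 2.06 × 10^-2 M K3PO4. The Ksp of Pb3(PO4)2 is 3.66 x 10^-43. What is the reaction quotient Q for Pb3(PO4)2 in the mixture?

Total volume = 92.1 + 361 = 453.1 mL.
[Pb^2+] = 8.10 x 10^-2 × (92.1/453.1) = 1.646 x 10^-2 M
[PO4^3-] = 2.06 × 10^-2 × (361/453.1) = 1.641 x 10^-2 M
Pb3(PO4)2(s) <=> 3 Pb^2+ + 2 PO4^3-, so Q = [Pb^2+]^3[PO4^3-]^2
Q = (1.646 x 10^-2)^3(1.641 × 10^-2)^2 = 1.20 × 10^-9
Q > Ksp, so Pb3(PO4)2 will precipitate.

Q = 1.20e-9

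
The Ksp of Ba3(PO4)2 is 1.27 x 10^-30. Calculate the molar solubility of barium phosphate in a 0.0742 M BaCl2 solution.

Ba3(PO4)2(s) ⇌ 3 Ba^2+(aq) + 2 PO4^3-(aq)
Ksp = [Ba^2+]^3[PO4^3-]^2
Let s be the molar solubility in this solution. [Ba^2+] = 0.0742 + 3s ≈ 0.0742, [PO4^3-] = 2s (Ksp is small, so little additional dissolves).
Ksp ≈ (0.0742)^3 × (2s)^2
s = 2.79 × 10^-14 M
Check: 3s = 8.4 x 10^-14 ≪ 0.0742, so the approximation is valid.

2.79e-14 M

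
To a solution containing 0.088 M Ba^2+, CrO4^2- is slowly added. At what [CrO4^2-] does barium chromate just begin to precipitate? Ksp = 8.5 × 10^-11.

BaCrO4(s) <=> Ba^2+(aq) + CrO4^2-(aq)
Ksp = [Ba^2+][CrO4^2-]
Precipitation begins when Q = Ksp. With [Ba^2+] = 0.088 M:
8.5 × 10^-11 = (0.088) × [CrO4^2-]
[CrO4^2-] = (8.5 × 10^-11 / 8.8 x 10^-2) = 9.7 x 10^-10 M

[CrO4^2-] ≈ 9.7 × 10^-10 M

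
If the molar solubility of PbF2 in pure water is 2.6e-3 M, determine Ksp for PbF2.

PbF2(s) ⇌ Pb^2+ + 2 F^-
If s mol/L of PbF2 dissolves, [Pb^2+] = s and [F^-] = 2s.
Ksp = [Pb^2+][F^-]^2
Ksp = s(2s)^2 = 4s^3
With s = 2.6 × 10^-3: Ksp = 7.0 × 10^-8

Ksp = 7.0e-8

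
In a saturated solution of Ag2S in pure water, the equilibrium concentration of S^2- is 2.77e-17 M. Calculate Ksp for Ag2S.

Ag2S(s) ⇌ 2 Ag^+(aq) + S^2-(aq)
Stoichiometry gives [Ag^+] = (2/1)[S^2-] = 5.540 × 10^-17 M.
Ksp = [Ag^+]^2[S^2-]
Ksp = (5.540 × 10^-17)^2 × 2.77 × 10^-17 = 8.50 × 10^-50

8.50e-50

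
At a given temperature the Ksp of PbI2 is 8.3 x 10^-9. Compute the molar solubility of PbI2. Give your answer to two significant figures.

s = 1.3 × 10^-3 M

PbI2(s) ⇌ Pb^2+ + 2 I^-
Ksp = [Pb^2+][I^-]^2
For each mole of PbI2 that dissolves: [Pb^2+] = s, [I^-] = 2s.
So Ksp = s × (2s)^2 = 4s^3
s = (8.3 x 10^-9 / 4)^(1/3) = 1.3 × 10^-3 M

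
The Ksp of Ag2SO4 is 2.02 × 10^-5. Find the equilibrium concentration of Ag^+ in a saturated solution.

[Ag^+] ≈ 3.43 x 10^-2 M

Ag2SO4(s) ⇌ 2 Ag^+ + SO4^2-
Ksp = [Ag^+]^2[SO4^2-]
Let s = molar solubility. Then [Ag^+] = 2s and [SO4^2-] = s.
So Ksp = (2s)^2 × s = 4s^3
Solving, s = (2.02 × 10^-5/4)^(1/3) = 1.716 × 10^-2 M
[Ag^+] = 2s = 3.43 × 10^-2 M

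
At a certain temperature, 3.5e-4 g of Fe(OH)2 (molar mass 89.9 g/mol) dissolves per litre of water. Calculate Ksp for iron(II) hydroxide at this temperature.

Molar solubility s = (3.5 × 10^-4 g/L) / (89.9 g/mol) = 3.89 × 10^-6 M.
Fe(OH)2(s) ⇌ Fe^2+ + 2 OH^-
With molar solubility s: [Fe^2+] = s, [OH^-] = 2s.
Ksp = [Fe^2+][OH^-]^2
Substituting: Ksp = s(2s)^2 = 4s^3
With s = 3.89 × 10^-6: Ksp = 2.4 x 10^-16

Ksp ≈ 2.4 x 10^-16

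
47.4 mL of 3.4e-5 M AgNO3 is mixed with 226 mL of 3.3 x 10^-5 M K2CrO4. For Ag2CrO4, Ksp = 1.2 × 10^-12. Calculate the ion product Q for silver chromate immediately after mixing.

Total volume = 47.4 + 226 = 273.4 mL.
[Ag^+] = 3.4 × 10^-5 × (47.4/273.4) = 5.89 × 10^-6 M
[CrO4^2-] = 3.3 × 10^-5 × (226/273.4) = 2.73 × 10^-5 M
Ag2CrO4(s) <=> 2 Ag^+ + CrO4^2-, so Q = [Ag^+]^2[CrO4^2-]
Q = (5.89 × 10^-6)^2(2.73 × 10^-5) = 9.5 x 10^-16
Q < Ksp, so no precipitate of Ag2CrO4 forms.

Q = 9.5 x 10^-16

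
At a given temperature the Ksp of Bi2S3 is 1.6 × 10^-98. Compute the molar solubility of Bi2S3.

Bi2S3(s) <=> 2 Bi^3+ + 3 S^2-
Ksp = [Bi^3+]^2[S^2-]^3
If s mol/L of Bi2S3 dissolves, [Bi^3+] = 2s and [S^2-] = 3s.
Ksp = (2s)^2(3s)^3 = 108s^5
s^5 = 1.6 × 10^-98 / 108, so s = 1.1 × 10^-20 M

s ≈ 1.1 × 10^-20 M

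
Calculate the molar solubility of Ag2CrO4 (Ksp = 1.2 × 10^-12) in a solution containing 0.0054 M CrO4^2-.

s = 7.5 × 10^-6 M

Ag2CrO4(s) <=> 2 Ag^+(aq) + CrO4^2-(aq)
Ksp = [Ag^+]^2[CrO4^2-]
Let s = moles of Ag2CrO4 that dissolve per litre. [Ag^+] = 2s, [CrO4^2-] = 0.0054 + s ≈ 0.0054 (since the CrO4^2- already present dominates).
Ksp ≈ (2s)^2 × 0.0054
s = 7.5 × 10^-6 M
Check: s = 7.5 × 10^-6 ≪ 0.0054, so the approximation is valid.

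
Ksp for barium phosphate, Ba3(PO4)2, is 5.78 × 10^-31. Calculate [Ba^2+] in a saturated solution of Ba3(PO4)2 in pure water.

Ba3(PO4)2(s) <=> 3 Ba^2+ + 2 PO4^3-
Ksp = [Ba^2+]^3[PO4^3-]^2
For each mole of Ba3(PO4)2 that dissolves: [Ba^2+] = 3s, [PO4^3-] = 2s.
So Ksp = (3s)^3 × (2s)^2 = 108s^5
s = (5.78 × 10^-31 / 108)^(1/5) = 3.513 × 10^-7 M
[Ba^2+] = 3s = 1.05 × 10^-6 M

[Ba^2+] ≈ 1.05 x 10^-6 M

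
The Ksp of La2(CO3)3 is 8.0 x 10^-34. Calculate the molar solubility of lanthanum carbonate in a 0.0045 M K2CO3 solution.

La2(CO3)3(s) ⇌ 2 La^3+(aq) + 3 CO3^2-(aq)
Ksp = [La^3+]^2[CO3^2-]^3
If s mol/L dissolves here, [La^3+] = 2s, [CO3^2-] = 0.0045 + 3s ≈ 0.0045 (since CO3^2- from K2CO3 dominates).
Ksp ≈ (2s)^2 × (0.0045)^3
s = 4.7 × 10^-14 M
Check: 3s = 1.4 × 10^-13 ≪ 0.0045, so the approximation is valid.

s ≈ 4.7e-14 M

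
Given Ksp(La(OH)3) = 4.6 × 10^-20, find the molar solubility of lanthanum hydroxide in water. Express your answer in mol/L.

6.4e-6 M

La(OH)3(s) ⇌ La^3+ + 3 OH^-
Ksp = [La^3+][OH^-]^3
Let s = molar solubility. Then [La^3+] = s and [OH^-] = 3s.
Ksp = s(3s)^3 = 27s^4
s = (4.6 × 10^-20 / 27)^(1/4) = 6.4 x 10^-6 M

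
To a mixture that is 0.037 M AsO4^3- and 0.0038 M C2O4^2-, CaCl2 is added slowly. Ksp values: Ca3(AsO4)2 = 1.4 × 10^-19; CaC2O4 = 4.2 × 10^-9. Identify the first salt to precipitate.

CaC2O4

Each salt begins to precipitate when Q = Ksp, i.e. when [Ca^2+] reaches its threshold.
For Ca3(AsO4)2: 1.4 × 10^-19 = (0.037)^2 × [Ca^2+]^3  ⇒  [Ca^2+] = 4.7 x 10^-6 M.
For CaC2O4: 4.2 × 10^-9 = 0.0038 × [Ca^2+]  ⇒  [Ca^2+] = 1.1 × 10^-6 M.
The salt with the lower threshold [Ca^2+] precipitates first: CaC2O4.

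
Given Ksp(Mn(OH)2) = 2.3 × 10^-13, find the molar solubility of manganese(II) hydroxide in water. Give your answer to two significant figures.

s ≈ 3.9 × 10^-5 M

Mn(OH)2(s) <=> Mn^2+(aq) + 2 OH^-(aq)
Ksp = [Mn^2+][OH^-]^2
For each mole of Mn(OH)2 that dissolves: [Mn^2+] = s, [OH^-] = 2s.
So Ksp = s × (2s)^2 = 4s^3
s = (2.3 × 10^-13 / 4)^(1/3) = 3.9 x 10^-5 M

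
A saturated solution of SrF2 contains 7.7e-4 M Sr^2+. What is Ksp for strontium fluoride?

SrF2(s) ⇌ Sr^2+(aq) + 2 F^-(aq)
Stoichiometry gives [F^-] = (2/1)[Sr^2+] = 1.54 × 10^-3 M.
Ksp = [Sr^2+][F^-]^2
Ksp = 7.7 × 10^-4 × (1.54 x 10^-3)^2 = 1.8 x 10^-9

Ksp ≈ 1.8e-9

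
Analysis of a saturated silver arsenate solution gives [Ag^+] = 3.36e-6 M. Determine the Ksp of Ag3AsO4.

Ksp = 4.25e-23

Ag3AsO4(s) ⇌ 3 Ag^+(aq) + AsO4^3-(aq)
Stoichiometry gives [AsO4^3-] = (1/3)[Ag^+] = 1.120 × 10^-6 M.
Ksp = [Ag^+]^3[AsO4^3-]
Ksp = (3.36 x 10^-6)^3 × 1.120 x 10^-6 = 4.25 x 10^-23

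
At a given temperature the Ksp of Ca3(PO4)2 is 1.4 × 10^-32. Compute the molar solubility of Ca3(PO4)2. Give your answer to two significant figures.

s = 1.7 × 10^-7 M

Ca3(PO4)2(s) ⇌ 3 Ca^2+ + 2 PO4^3-
Ksp = [Ca^2+]^3[PO4^3-]^2
Let s = molar solubility. Then [Ca^2+] = 3s and [PO4^3-] = 2s.
Substituting: Ksp = (3s)^3(2s)^2 = 108s^5
Solving, s = (1.4 × 10^-32/108)^(1/5) = 1.7 × 10^-7 M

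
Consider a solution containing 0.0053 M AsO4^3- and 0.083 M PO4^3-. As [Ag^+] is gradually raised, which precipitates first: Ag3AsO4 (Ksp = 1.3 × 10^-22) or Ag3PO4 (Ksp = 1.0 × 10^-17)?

Precipitation of each salt starts when its ion product equals its Ksp.
For Ag3AsO4: 1.3 × 10^-22 = 0.0053 × [Ag^+]^3  ⇒  [Ag^+] = 2.9 × 10^-7 M.
For Ag3PO4: 1.0 × 10^-17 = 0.083 × [Ag^+]^3  ⇒  [Ag^+] = 4.9 × 10^-6 M.
The salt with the lower threshold [Ag^+] precipitates first: Ag3AsO4.

Ag3AsO4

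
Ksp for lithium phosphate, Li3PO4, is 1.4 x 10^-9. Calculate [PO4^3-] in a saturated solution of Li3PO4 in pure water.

2.7e-3 M

Li3PO4(s) ⇌ 3 Li^+(aq) + PO4^3-(aq)
Ksp = [Li^+]^3[PO4^3-]
With molar solubility s: [Li^+] = 3s, [PO4^3-] = s.
Substituting: Ksp = (3s)^3s = 27s^4
s^4 = 1.4 x 10^-9 / 27, so s = 2.68 × 10^-3 M
[PO4^3-] = s = 2.7 × 10^-3 M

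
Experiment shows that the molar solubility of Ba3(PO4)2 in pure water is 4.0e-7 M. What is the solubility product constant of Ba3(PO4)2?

Ba3(PO4)2(s) <=> 3 Ba^2+(aq) + 2 PO4^3-(aq)
With molar solubility s: [Ba^2+] = 3s, [PO4^3-] = 2s.
Ksp = [Ba^2+]^3[PO4^3-]^2
Substituting: Ksp = (3s)^3(2s)^2 = 108s^5
Ksp = 108 × (4.0 × 10^-7)^5 = 1.1 × 10^-30

Ksp = 1.1 × 10^-30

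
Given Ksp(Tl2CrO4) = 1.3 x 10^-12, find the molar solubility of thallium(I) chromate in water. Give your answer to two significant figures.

s ≈ 6.9 x 10^-5 M

Tl2CrO4(s) ⇌ 2 Tl^+ + CrO4^2-
Ksp = [Tl^+]^2[CrO4^2-]
Let s = molar solubility. Then [Tl^+] = 2s and [CrO4^2-] = s.
So Ksp = (2s)^2 × s = 4s^3
Solving, s = (1.3 x 10^-12/4)^(1/3) = 6.9 x 10^-5 M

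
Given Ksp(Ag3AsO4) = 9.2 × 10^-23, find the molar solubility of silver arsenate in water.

s ≈ 1.4 x 10^-6 M

Ag3AsO4(s) <=> 3 Ag^+(aq) + AsO4^3-(aq)
Ksp = [Ag^+]^3[AsO4^3-]
With molar solubility s: [Ag^+] = 3s, [AsO4^3-] = s.
Substituting: Ksp = (3s)^3s = 27s^4
s = (9.2 × 10^-23 / 27)^(1/4) = 1.4 × 10^-6 M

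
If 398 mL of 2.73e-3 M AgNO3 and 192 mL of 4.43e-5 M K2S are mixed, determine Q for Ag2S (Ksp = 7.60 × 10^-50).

4.89 x 10^-11

Total volume = 398 + 192 = 590 mL.
[Ag^+] = 2.73 x 10^-3 × (398/590) = 1.842 x 10^-3 M
[S^2-] = 4.43 × 10^-5 × (192/590) = 1.442 × 10^-5 M
Ag2S(s) <=> 2 Ag^+(aq) + S^2-(aq), so Q = [Ag^+]^2[S^2-]
Q = (1.842 × 10^-3)^2(1.442 x 10^-5) = 4.89 × 10^-11
Q > Ksp, so Ag2S will precipitate.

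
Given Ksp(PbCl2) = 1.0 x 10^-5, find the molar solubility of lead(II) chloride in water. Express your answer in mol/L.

PbCl2(s) ⇌ Pb^2+ + 2 Cl^-
Ksp = [Pb^2+][Cl^-]^2
For each mole of PbCl2 that dissolves: [Pb^2+] = s, [Cl^-] = 2s.
So Ksp = s × (2s)^2 = 4s^3
Solving, s = (1.0 x 10^-5/4)^(1/3) = 1.4 × 10^-2 M

s = 0.014 M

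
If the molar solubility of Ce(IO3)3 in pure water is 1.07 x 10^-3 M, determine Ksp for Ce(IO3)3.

Ce(IO3)3(s) <=> Ce^3+ + 3 IO3^-
With molar solubility s: [Ce^3+] = s, [IO3^-] = 3s.
Ksp = [Ce^3+][IO3^-]^3
Ksp = s(3s)^3 = 27s^4
With s = 1.07 × 10^-3: Ksp = 3.54 × 10^-11

Ksp ≈ 3.54 x 10^-11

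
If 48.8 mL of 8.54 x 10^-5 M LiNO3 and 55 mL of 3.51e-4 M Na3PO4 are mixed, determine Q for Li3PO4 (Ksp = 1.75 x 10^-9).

Total volume = 48.8 + 55 = 103.8 mL.
[Li^+] = 8.54 × 10^-5 × (48.8/103.8) = 4.015 × 10^-5 M
[PO4^3-] = 3.51 × 10^-4 × (55/103.8) = 1.860 × 10^-4 M
Li3PO4(s) ⇌ 3 Li^+(aq) + PO4^3-(aq), so Q = [Li^+]^3[PO4^3-]
Q = (4.015 x 10^-5)^3(1.860 × 10^-4) = 1.20 × 10^-17
Q < Ksp, so no precipitate of Li3PO4 forms.

Q = 1.20e-17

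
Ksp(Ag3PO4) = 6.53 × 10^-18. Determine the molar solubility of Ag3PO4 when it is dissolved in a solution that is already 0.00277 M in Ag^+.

s = 3.07 × 10^-10 M

Ag3PO4(s) ⇌ 3 Ag^+(aq) + PO4^3-(aq)
Ksp = [Ag^+]^3[PO4^3-]
If s mol/L dissolves here, [Ag^+] = 0.00277 + 3s ≈ 0.00277, [PO4^3-] = s (Ksp is small, so little additional dissolves).
Ksp ≈ (0.00277)^3 × s
s = 3.07 × 10^-10 M
Check: 3s = 9.2 × 10^-10 ≪ 0.00277, so the approximation is valid.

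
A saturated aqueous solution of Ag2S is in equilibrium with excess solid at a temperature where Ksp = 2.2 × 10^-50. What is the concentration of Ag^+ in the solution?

Ag2S(s) ⇌ 2 Ag^+(aq) + S^2-(aq)
Ksp = [Ag^+]^2[S^2-]
With molar solubility s: [Ag^+] = 2s, [S^2-] = s.
Substituting: Ksp = (2s)^2s = 4s^3
s^3 = 2.2 × 10^-50 / 4, so s = 1.77 × 10^-17 M
[Ag^+] = 2s = 3.5 × 10^-17 M

[Ag^+] ≈ 3.5 × 10^-17 M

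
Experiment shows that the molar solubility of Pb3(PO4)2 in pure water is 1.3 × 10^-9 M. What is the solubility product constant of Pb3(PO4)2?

Pb3(PO4)2(s) ⇌ 3 Pb^2+ + 2 PO4^3-
With molar solubility s: [Pb^2+] = 3s, [PO4^3-] = 2s.
Ksp = [Pb^2+]^3[PO4^3-]^2
Substituting: Ksp = (3s)^3(2s)^2 = 108s^5
Ksp = 108 × (1.3 × 10^-9)^5 = 4.0 × 10^-43

4.0e-43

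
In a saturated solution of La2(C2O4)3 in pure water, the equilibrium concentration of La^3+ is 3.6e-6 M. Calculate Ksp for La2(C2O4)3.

Ksp ≈ 2.0e-27

La2(C2O4)3(s) ⇌ 2 La^3+(aq) + 3 C2O4^2-(aq)
Stoichiometry gives [C2O4^2-] = (3/2)[La^3+] = 5.40 x 10^-6 M.
Ksp = [La^3+]^2[C2O4^2-]^3
Ksp = (3.6 x 10^-6)^2 × (5.40 x 10^-6)^3 = 2.0 x 10^-27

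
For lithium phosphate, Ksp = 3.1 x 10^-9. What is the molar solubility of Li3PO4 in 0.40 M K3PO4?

Li3PO4(s) ⇌ 3 Li^+(aq) + PO4^3-(aq)
Ksp = [Li^+]^3[PO4^3-]
Let s = moles of Li3PO4 that dissolve per litre. [Li^+] = 3s, [PO4^3-] = 0.40 + s ≈ 0.40 (common-ion effect: PO4^3- is already 0.40 M).
Ksp ≈ (3s)^3 × 0.40
s = 6.6 x 10^-4 M
Check: s = 6.6 x 10^-4 ≪ 0.40, so the approximation is valid.

6.6e-4 M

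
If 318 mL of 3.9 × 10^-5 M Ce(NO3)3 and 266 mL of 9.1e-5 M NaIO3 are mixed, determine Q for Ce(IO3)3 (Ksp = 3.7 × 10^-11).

Q ≈ 1.5 × 10^-18

Total volume = 318 + 266 = 584 mL.
[Ce^3+] = 3.9 × 10^-5 × (318/584) = 2.12 × 10^-5 M
[IO3^-] = 9.1 x 10^-5 × (266/584) = 4.14 × 10^-5 M
Ce(IO3)3(s) <=> Ce^3+(aq) + 3 IO3^-(aq), so Q = [Ce^3+][IO3^-]^3
Q = (2.12 × 10^-5)(4.14 × 10^-5)^3 = 1.5 × 10^-18
Q < Ksp, so no precipitate of Ce(IO3)3 forms.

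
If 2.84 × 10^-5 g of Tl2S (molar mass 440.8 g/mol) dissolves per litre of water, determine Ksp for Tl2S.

Molar solubility s = (2.84 x 10^-5 g/L) / (440.8 g/mol) = 6.443 × 10^-8 M.
Tl2S(s) ⇌ 2 Tl^+(aq) + S^2-(aq)
If s mol/L of Tl2S dissolves, [Tl^+] = 2s and [S^2-] = s.
Ksp = [Tl^+]^2[S^2-]
Substituting: Ksp = (2s)^2s = 4s^3
Ksp = 4 × (6.443 × 10^-8)^3 = 1.07 × 10^-21

Ksp = 1.07e-21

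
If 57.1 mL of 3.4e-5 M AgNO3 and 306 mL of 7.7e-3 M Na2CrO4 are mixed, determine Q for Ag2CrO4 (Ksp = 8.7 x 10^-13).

Total volume = 57.1 + 306 = 363.1 mL.
[Ag^+] = 3.4 × 10^-5 × (57.1/363.1) = 5.35 × 10^-6 M
[CrO4^2-] = 7.7 × 10^-3 × (306/363.1) = 6.49 × 10^-3 M
Ag2CrO4(s) ⇌ 2 Ag^+(aq) + CrO4^2-(aq), so Q = [Ag^+]^2[CrO4^2-]
Q = (5.35 x 10^-6)^2(6.49 × 10^-3) = 1.9 x 10^-13
Q < Ksp, so no precipitate of Ag2CrO4 forms.

Q = 1.9 × 10^-13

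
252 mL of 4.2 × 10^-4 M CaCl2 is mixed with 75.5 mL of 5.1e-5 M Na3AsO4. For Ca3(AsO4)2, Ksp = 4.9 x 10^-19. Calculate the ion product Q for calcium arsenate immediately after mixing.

Total volume = 252 + 75.5 = 327.5 mL.
[Ca^2+] = 4.2 × 10^-4 × (252/327.5) = 3.23 × 10^-4 M
[AsO4^3-] = 5.1 x 10^-5 × (75.5/327.5) = 1.18 × 10^-5 M
Ca3(AsO4)2(s) <=> 3 Ca^2+(aq) + 2 AsO4^3-(aq), so Q = [Ca^2+]^3[AsO4^3-]^2
Q = (3.23 × 10^-4)^3(1.18 x 10^-5)^2 = 4.7 x 10^-21
Q < Ksp, so no precipitate of Ca3(AsO4)2 forms.

Q ≈ 4.7e-21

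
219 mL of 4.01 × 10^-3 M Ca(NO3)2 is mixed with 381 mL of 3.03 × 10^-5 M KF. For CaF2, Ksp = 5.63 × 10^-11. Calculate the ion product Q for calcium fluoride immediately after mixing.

Total volume = 219 + 381 = 600 mL.
[Ca^2+] = 4.01 x 10^-3 × (219/600) = 1.464 x 10^-3 M
[F^-] = 3.03 × 10^-5 × (381/600) = 1.924 x 10^-5 M
CaF2(s) ⇌ Ca^2+(aq) + 2 F^-(aq), so Q = [Ca^2+][F^-]^2
Q = (1.464 x 10^-3)(1.924 × 10^-5)^2 = 5.42 × 10^-13
Q < Ksp, so no precipitate of CaF2 forms.

Q ≈ 5.42e-13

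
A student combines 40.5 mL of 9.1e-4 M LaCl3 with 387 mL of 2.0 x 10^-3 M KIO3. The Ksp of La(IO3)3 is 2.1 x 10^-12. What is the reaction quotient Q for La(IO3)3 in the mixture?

Q = 5.1 x 10^-13

Total volume = 40.5 + 387 = 427.5 mL.
[La^3+] = 9.1 x 10^-4 × (40.5/427.5) = 8.62 × 10^-5 M
[IO3^-] = 2.0 × 10^-3 × (387/427.5) = 1.81 x 10^-3 M
La(IO3)3(s) <=> La^3+(aq) + 3 IO3^-(aq), so Q = [La^3+][IO3^-]^3
Q = (8.62 × 10^-5)(1.81 x 10^-3)^3 = 5.1 × 10^-13
Q < Ksp, so no precipitate of La(IO3)3 forms.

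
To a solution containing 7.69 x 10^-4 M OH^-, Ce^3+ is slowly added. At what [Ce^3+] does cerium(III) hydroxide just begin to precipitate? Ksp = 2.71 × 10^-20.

Ce(OH)3(s) ⇌ Ce^3+(aq) + 3 OH^-(aq)
Ksp = [Ce^3+][OH^-]^3
Precipitation begins when Q = Ksp. With [OH^-] = 7.69 x 10^-4 M:
2.71 × 10^-20 = (7.69 x 10^-4)^3 × [Ce^3+]
[Ce^3+] = (2.71 × 10^-20 / 4.548 x 10^-10) = 5.96 x 10^-11 M

5.96 × 10^-11 M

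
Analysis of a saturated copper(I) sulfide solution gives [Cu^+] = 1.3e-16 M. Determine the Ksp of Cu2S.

Cu2S(s) ⇌ 2 Cu^+ + S^2-
Stoichiometry gives [S^2-] = (1/2)[Cu^+] = 6.50 × 10^-17 M.
Ksp = [Cu^+]^2[S^2-]
Ksp = (1.3 × 10^-16)^2 × 6.50 x 10^-17 = 1.1 x 10^-48

Ksp = 1.1 × 10^-48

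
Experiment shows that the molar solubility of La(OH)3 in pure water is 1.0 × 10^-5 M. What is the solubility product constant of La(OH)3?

La(OH)3(s) <=> La^3+ + 3 OH^-
If s mol/L of La(OH)3 dissolves, [La^3+] = s and [OH^-] = 3s.
Ksp = [La^3+][OH^-]^3
Ksp = s(3s)^3 = 27s^4
Ksp = 27 × (1.0 × 10^-5)^4 = 2.7 x 10^-19

Ksp ≈ 2.7e-19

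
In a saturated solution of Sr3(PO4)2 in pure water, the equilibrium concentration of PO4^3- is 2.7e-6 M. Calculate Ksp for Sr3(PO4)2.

4.8e-28

Sr3(PO4)2(s) ⇌ 3 Sr^2+(aq) + 2 PO4^3-(aq)
Stoichiometry gives [Sr^2+] = (3/2)[PO4^3-] = 4.05 × 10^-6 M.
Ksp = [Sr^2+]^3[PO4^3-]^2
Ksp = (4.05 × 10^-6)^3 × (2.7 × 10^-6)^2 = 4.8 × 10^-28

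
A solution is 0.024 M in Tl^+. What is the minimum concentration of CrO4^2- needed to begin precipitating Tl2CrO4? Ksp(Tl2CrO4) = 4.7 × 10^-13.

Tl2CrO4(s) <=> 2 Tl^+ + CrO4^2-
Ksp = [Tl^+]^2[CrO4^2-]
Precipitation begins when Q = Ksp. With [Tl^+] = 0.024 M:
4.7 × 10^-13 = (0.024)^2 × [CrO4^2-]
[CrO4^2-] = (4.7 × 10^-13 / 5.76 × 10^-4) = 8.2 x 10^-10 M

[CrO4^2-] ≈ 8.2 × 10^-10 M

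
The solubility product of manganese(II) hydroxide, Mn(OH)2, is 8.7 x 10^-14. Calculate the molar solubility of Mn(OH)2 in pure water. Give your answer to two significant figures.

Mn(OH)2(s) ⇌ Mn^2+(aq) + 2 OH^-(aq)
Ksp = [Mn^2+][OH^-]^2
With molar solubility s: [Mn^2+] = s, [OH^-] = 2s.
Substituting: Ksp = s(2s)^2 = 4s^3
Solving, s = (8.7 x 10^-14/4)^(1/3) = 2.8 × 10^-5 M

2.8 × 10^-5 M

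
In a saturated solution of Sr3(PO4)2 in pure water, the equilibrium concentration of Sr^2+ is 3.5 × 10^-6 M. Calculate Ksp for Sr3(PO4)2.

Ksp = 2.3 x 10^-28

Sr3(PO4)2(s) <=> 3 Sr^2+ + 2 PO4^3-
Stoichiometry gives [PO4^3-] = (2/3)[Sr^2+] = 2.33 x 10^-6 M.
Ksp = [Sr^2+]^3[PO4^3-]^2
Ksp = (3.5 × 10^-6)^3 × (2.33 × 10^-6)^2 = 2.3 × 10^-28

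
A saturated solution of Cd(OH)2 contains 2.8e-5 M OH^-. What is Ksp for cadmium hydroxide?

Ksp = 1.1 × 10^-14

Cd(OH)2(s) <=> Cd^2+ + 2 OH^-
Stoichiometry gives [Cd^2+] = (1/2)[OH^-] = 1.40 × 10^-5 M.
Ksp = [Cd^2+][OH^-]^2
Ksp = 1.40 × 10^-5 × (2.8 × 10^-5)^2 = 1.1 x 10^-14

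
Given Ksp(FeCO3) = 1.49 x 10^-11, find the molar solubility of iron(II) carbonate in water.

3.86e-6 M

FeCO3(s) <=> Fe^2+(aq) + CO3^2-(aq)
Ksp = [Fe^2+][CO3^2-]
If s mol/L of FeCO3 dissolves, [Fe^2+] = s and [CO3^2-] = s.
Ksp = (s)(s) = s^2
s = (1.49 x 10^-11)^(1/2) = 3.86 × 10^-6 M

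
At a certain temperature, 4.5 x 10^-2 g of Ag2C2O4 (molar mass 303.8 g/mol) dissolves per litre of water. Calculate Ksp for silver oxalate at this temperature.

Molar solubility s = (4.5 x 10^-2 g/L) / (303.8 g/mol) = 1.48 × 10^-4 M.
Ag2C2O4(s) <=> 2 Ag^+(aq) + C2O4^2-(aq)
For each mole of Ag2C2O4 that dissolves: [Ag^+] = 2s, [C2O4^2-] = s.
Ksp = [Ag^+]^2[C2O4^2-]
Substituting: Ksp = (2s)^2s = 4s^3
Ksp = 4 × (1.48 x 10^-4)^3 = 1.3 × 10^-11

Ksp ≈ 1.3 x 10^-11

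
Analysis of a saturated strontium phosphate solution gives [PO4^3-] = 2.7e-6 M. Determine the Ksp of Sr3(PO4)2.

Ksp = 4.8 x 10^-28

Sr3(PO4)2(s) <=> 3 Sr^2+ + 2 PO4^3-
Stoichiometry gives [Sr^2+] = (3/2)[PO4^3-] = 4.05 × 10^-6 M.
Ksp = [Sr^2+]^3[PO4^3-]^2
Ksp = (4.05 × 10^-6)^3 × (2.7 × 10^-6)^2 = 4.8 × 10^-28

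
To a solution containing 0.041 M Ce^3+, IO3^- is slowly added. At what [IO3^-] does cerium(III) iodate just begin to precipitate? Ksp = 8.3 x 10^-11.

[IO3^-] ≈ 1.3e-3 M

Ce(IO3)3(s) ⇌ Ce^3+(aq) + 3 IO3^-(aq)
Ksp = [Ce^3+][IO3^-]^3
Precipitation begins when Q = Ksp. With [Ce^3+] = 0.041 M:
8.3 x 10^-11 = (0.041) × [IO3^-]^3
[IO3^-] = (8.3 x 10^-11 / 4.1 x 10^-2)^(1/3) = 1.3 × 10^-3 M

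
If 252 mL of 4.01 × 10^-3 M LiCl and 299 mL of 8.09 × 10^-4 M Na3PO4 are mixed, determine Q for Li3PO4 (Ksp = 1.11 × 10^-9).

Total volume = 252 + 299 = 551 mL.
[Li^+] = 4.01 x 10^-3 × (252/551) = 1.834 x 10^-3 M
[PO4^3-] = 8.09 × 10^-4 × (299/551) = 4.390 × 10^-4 M
Li3PO4(s) ⇌ 3 Li^+ + PO4^3-, so Q = [Li^+]^3[PO4^3-]
Q = (1.834 x 10^-3)^3(4.390 x 10^-4) = 2.71 × 10^-12
Q < Ksp, so no precipitate of Li3PO4 forms.

2.71e-12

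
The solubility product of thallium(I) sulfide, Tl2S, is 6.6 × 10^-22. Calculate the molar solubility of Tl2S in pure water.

s ≈ 5.5 × 10^-8 M

Tl2S(s) <=> 2 Tl^+ + S^2-
Ksp = [Tl^+]^2[S^2-]
For each mole of Tl2S that dissolves: [Tl^+] = 2s, [S^2-] = s.
So Ksp = (2s)^2 × s = 4s^3
s^3 = 6.6 × 10^-22 / 4, so s = 5.5 × 10^-8 M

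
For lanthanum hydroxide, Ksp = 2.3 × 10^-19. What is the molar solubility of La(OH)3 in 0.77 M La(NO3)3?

2.2 x 10^-7 M

La(OH)3(s) ⇌ La^3+(aq) + 3 OH^-(aq)
Ksp = [La^3+][OH^-]^3
If s mol/L dissolves here, [La^3+] = 0.77 + s ≈ 0.77, [OH^-] = 3s (Ksp is small, so little additional dissolves).
Ksp ≈ 0.77 × (3s)^3
s = 2.2 x 10^-7 M
Check: s = 2.2 x 10^-7 ≪ 0.77, so the approximation is valid.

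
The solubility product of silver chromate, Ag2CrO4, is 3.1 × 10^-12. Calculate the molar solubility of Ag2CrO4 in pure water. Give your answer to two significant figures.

9.2 × 10^-5 M

Ag2CrO4(s) ⇌ 2 Ag^+ + CrO4^2-
Ksp = [Ag^+]^2[CrO4^2-]
Let s = molar solubility. Then [Ag^+] = 2s and [CrO4^2-] = s.
Substituting: Ksp = (2s)^2s = 4s^3
Solving, s = (3.1 × 10^-12/4)^(1/3) = 9.2 × 10^-5 M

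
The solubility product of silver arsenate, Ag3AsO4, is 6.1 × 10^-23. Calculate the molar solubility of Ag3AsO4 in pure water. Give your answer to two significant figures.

s = 1.2e-6 M

Ag3AsO4(s) <=> 3 Ag^+ + AsO4^3-
Ksp = [Ag^+]^3[AsO4^3-]
With molar solubility s: [Ag^+] = 3s, [AsO4^3-] = s.
Substituting: Ksp = (3s)^3s = 27s^4
s = (6.1 × 10^-23 / 27)^(1/4) = 1.2 × 10^-6 M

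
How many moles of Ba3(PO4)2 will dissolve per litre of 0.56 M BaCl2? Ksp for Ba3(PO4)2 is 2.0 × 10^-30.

s ≈ 1.7 × 10^-15 M

Ba3(PO4)2(s) <=> 3 Ba^2+ + 2 PO4^3-
Ksp = [Ba^2+]^3[PO4^3-]^2
Let s = moles of Ba3(PO4)2 that dissolve per litre. [Ba^2+] = 0.56 + 3s ≈ 0.56, [PO4^3-] = 2s (since Ba^2+ from BaCl2 dominates).
Ksp ≈ (0.56)^3 × (2s)^2
s = 1.7 × 10^-15 M
Check: 3s = 5.1 × 10^-15 ≪ 0.56, so the approximation is valid.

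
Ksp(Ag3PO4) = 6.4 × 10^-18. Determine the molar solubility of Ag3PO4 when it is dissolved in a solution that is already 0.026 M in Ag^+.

3.6 x 10^-13 M

Ag3PO4(s) ⇌ 3 Ag^+ + PO4^3-
Ksp = [Ag^+]^3[PO4^3-]
If s mol/L dissolves here, [Ag^+] = 0.026 + 3s ≈ 0.026, [PO4^3-] = s (Ksp is small, so little additional dissolves).
Ksp ≈ (0.026)^3 × s
s = 3.6 x 10^-13 M
Check: 3s = 1.1 x 10^-12 ≪ 0.026, so the approximation is valid.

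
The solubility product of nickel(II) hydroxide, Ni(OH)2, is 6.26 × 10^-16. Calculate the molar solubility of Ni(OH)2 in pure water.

s = 5.39e-6 M

Ni(OH)2(s) ⇌ Ni^2+ + 2 OH^-
Ksp = [Ni^2+][OH^-]^2
If s mol/L of Ni(OH)2 dissolves, [Ni^2+] = s and [OH^-] = 2s.
Substituting: Ksp = s(2s)^2 = 4s^3
s^3 = 6.26 × 10^-16 / 4, so s = 5.39 x 10^-6 M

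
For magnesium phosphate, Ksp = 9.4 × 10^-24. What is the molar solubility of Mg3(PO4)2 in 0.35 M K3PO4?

s ≈ 1.4 × 10^-8 M

Mg3(PO4)2(s) ⇌ 3 Mg^2+(aq) + 2 PO4^3-(aq)
Ksp = [Mg^2+]^3[PO4^3-]^2
Let s be the molar solubility in this solution. [Mg^2+] = 3s, [PO4^3-] = 0.35 + 2s ≈ 0.35 (Ksp is small, so little additional dissolves).
Ksp ≈ (3s)^3 × (0.35)^2
s = 1.4 × 10^-8 M
Check: 2s = 2.8 × 10^-8 ≪ 0.35, so the approximation is valid.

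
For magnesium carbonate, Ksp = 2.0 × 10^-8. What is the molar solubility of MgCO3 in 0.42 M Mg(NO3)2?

4.8e-8 M

MgCO3(s) ⇌ Mg^2+(aq) + CO3^2-(aq)
Ksp = [Mg^2+][CO3^2-]
Let s = moles of MgCO3 that dissolve per litre. [Mg^2+] = 0.42 + s ≈ 0.42, [CO3^2-] = s (Ksp is small, so little additional dissolves).
Ksp ≈ 0.42 × s
s = 4.8 x 10^-8 M
Check: s = 4.8 x 10^-8 ≪ 0.42, so the approximation is valid.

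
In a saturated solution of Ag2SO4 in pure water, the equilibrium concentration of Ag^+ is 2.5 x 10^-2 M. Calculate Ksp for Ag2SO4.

Ag2SO4(s) ⇌ 2 Ag^+ + SO4^2-
Stoichiometry gives [SO4^2-] = (1/2)[Ag^+] = 1.25 x 10^-2 M.
Ksp = [Ag^+]^2[SO4^2-]
Ksp = (2.5 x 10^-2)^2 × 1.25 × 10^-2 = 7.8 x 10^-6

Ksp = 7.8e-6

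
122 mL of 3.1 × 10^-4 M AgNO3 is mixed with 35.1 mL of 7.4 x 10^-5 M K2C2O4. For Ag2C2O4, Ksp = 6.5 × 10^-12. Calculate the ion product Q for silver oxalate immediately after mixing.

9.6 × 10^-13

Total volume = 122 + 35.1 = 157.1 mL.
[Ag^+] = 3.1 × 10^-4 × (122/157.1) = 2.41 × 10^-4 M
[C2O4^2-] = 7.4 × 10^-5 × (35.1/157.1) = 1.65 x 10^-5 M
Ag2C2O4(s) ⇌ 2 Ag^+(aq) + C2O4^2-(aq), so Q = [Ag^+]^2[C2O4^2-]
Q = (2.41 × 10^-4)^2(1.65 x 10^-5) = 9.6 × 10^-13
Q < Ksp, so no precipitate of Ag2C2O4 forms.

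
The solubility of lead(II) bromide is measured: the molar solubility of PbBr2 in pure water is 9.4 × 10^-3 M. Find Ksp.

3.3 × 10^-6

PbBr2(s) <=> Pb^2+ + 2 Br^-
If s mol/L of PbBr2 dissolves, [Pb^2+] = s and [Br^-] = 2s.
Ksp = [Pb^2+][Br^-]^2
Ksp = s(2s)^2 = 4s^3
With s = 9.4 x 10^-3: Ksp = 3.3 x 10^-6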